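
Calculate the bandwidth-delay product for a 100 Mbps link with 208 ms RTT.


BDP = bandwidth * RTT
= 100 Mbps * 208 ms
= 100 * 1e6 * 208 / 1000 bits
= 20800000 bits
= 2600000 bytes
= 2539.0625 KB
BDP = 20800000 bits (2600000 bytes)


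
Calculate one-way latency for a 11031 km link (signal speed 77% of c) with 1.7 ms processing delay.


Speed = 0.77 * 3e5 km/s = 231000 km/s
Propagation delay = 11031 / 231000 = 0.0478 s = 47.7532 ms
Processing delay = 1.7 ms
Total one-way latency = 49.4532 ms


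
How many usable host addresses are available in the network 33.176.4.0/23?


Host bits = 32 - 23 = 9
Total addresses = 2^9 = 512
Usable = total - 2 (network and broadcast)
Usable hosts: 510


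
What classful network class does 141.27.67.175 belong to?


First octet: 141
Binary: 10001101
10xxxxxx -> Class B (128-191)
Class B, default mask 255.255.0.0 (/16)


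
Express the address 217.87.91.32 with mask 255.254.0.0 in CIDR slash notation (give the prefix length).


Binary: 11111111.11111110.00000000.00000000
Count leading 1s
Prefix: /15


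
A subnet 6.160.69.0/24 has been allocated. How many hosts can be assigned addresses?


Host bits = 32 - 24 = 8
Total addresses = 2^8 = 256
Usable = total - 2 (network and broadcast)
Usable hosts: 254


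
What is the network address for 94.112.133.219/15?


IP:   01011110.01110000.10000101.11011011
Mask: 11111111.11111110.00000000.00000000
AND operation:
Net:  01011110.01110000.00000000.00000000
Network: 94.112.0.0/15


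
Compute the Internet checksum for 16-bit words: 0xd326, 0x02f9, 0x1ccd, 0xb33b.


Sum all words (with carry folding):
+ 0xd326 = 0xd326
+ 0x02f9 = 0xd61f
+ 0x1ccd = 0xf2ec
+ 0xb33b = 0xa628
One's complement: ~0xa628
Checksum = 0x59d7


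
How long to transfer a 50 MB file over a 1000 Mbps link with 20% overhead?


Effective throughput = 1000 * (1 - 20/100) = 800 Mbps
File size in Mb = 50 * 8 = 400 Mb
Time = 400 / 800
Time = 0.5 seconds


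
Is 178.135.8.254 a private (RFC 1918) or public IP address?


RFC 1918 private ranges:
  10.0.0.0/8 (10.0.0.0 - 10.255.255.255)
  172.16.0.0/12 (172.16.0.0 - 172.31.255.255)
  192.168.0.0/16 (192.168.0.0 - 192.168.255.255)
Public (not in any RFC 1918 range)


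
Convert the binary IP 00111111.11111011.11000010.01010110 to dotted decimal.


00111111 = 63
11111011 = 251
11000010 = 194
01010110 = 86
IP: 63.251.194.86


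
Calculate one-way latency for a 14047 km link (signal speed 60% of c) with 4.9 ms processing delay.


Speed = 0.6 * 3e5 km/s = 180000 km/s
Propagation delay = 14047 / 180000 = 0.078 s = 78.0389 ms
Processing delay = 4.9 ms
Total one-way latency = 82.9389 ms


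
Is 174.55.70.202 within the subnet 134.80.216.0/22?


Subnet network: 134.80.216.0
Test IP AND mask: 174.55.68.0
No, 174.55.70.202 is not in 134.80.216.0/22


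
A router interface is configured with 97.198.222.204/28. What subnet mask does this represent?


/28 means 28 network bits, 4 host bits
Binary: 11111111111111111111111111110000
Mask: 255.255.255.240


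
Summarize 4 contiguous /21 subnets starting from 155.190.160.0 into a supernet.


Original prefix: /21
Number of subnets: 4 = 2^2
New prefix = 21 - 2 = 19
Supernet: 155.190.160.0/19


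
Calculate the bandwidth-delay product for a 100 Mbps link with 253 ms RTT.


BDP = bandwidth * RTT
= 100 Mbps * 253 ms
= 100 * 1e6 * 253 / 1000 bits
= 25300000 bits
= 3162500 bytes
= 3088.3789 KB
BDP = 25300000 bits (3162500 bytes)


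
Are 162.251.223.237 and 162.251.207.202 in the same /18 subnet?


Mask: 255.255.192.0
162.251.223.237 AND mask = 162.251.192.0
162.251.207.202 AND mask = 162.251.192.0
Yes, same subnet (162.251.192.0)


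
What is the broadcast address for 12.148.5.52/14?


Network: 12.148.0.0/14
Host bits = 18
Set all host bits to 1:
Broadcast: 12.151.255.255


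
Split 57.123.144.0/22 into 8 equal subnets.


New prefix = 22 + 3 = 25
Each subnet has 128 addresses
  57.123.144.0/25
  57.123.144.128/25
  57.123.145.0/25
  57.123.145.128/25
  57.123.146.0/25
  57.123.146.128/25
  57.123.147.0/25
  57.123.147.128/25
Subnets: 57.123.144.0/25, 57.123.144.128/25, 57.123.145.0/25, 57.123.145.128/25, 57.123.146.0/25, 57.123.146.128/25, 57.123.147.0/25, 57.123.147.128/25


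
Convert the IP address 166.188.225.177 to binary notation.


166 = 10100110
188 = 10111100
225 = 11100001
177 = 10110001
Binary: 10100110.10111100.11100001.10110001


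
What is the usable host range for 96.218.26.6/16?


Network: 96.218.0.0
Broadcast: 96.218.255.255
First usable = network + 1
Last usable = broadcast - 1
Range: 96.218.0.1 to 96.218.255.254


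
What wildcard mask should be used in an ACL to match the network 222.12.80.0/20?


Subnet mask: 255.255.240.0
Wildcard = 255.255.255.255 - subnet mask
255 - 255 = 0
255 - 255 = 0
255 - 240 = 15
255 - 0 = 255
Wildcard: 0.0.15.255


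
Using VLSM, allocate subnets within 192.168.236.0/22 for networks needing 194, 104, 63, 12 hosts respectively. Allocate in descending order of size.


194 hosts -> /24 (254 usable): 192.168.236.0/24
104 hosts -> /25 (126 usable): 192.168.237.0/25
63 hosts -> /25 (126 usable): 192.168.237.128/25
12 hosts -> /28 (14 usable): 192.168.238.0/28
Allocation: 192.168.236.0/24 (194 hosts, 254 usable); 192.168.237.0/25 (104 hosts, 126 usable); 192.168.237.128/25 (63 hosts, 126 usable); 192.168.238.0/28 (12 hosts, 14 usable)


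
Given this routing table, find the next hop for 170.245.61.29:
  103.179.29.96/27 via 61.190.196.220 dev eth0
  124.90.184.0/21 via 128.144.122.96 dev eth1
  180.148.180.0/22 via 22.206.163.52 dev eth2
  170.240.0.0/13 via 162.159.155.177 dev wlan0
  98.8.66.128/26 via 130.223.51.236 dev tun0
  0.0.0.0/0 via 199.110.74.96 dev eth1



Longest prefix match for 170.245.61.29:
  /27 103.179.29.96: no
  /21 124.90.184.0: no
  /22 180.148.180.0: no
  /13 170.240.0.0: MATCH
  /26 98.8.66.128: no
  /0 0.0.0.0: MATCH
Selected: next-hop 162.159.155.177 via wlan0 (matched /13)


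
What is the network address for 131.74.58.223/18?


IP:   10000011.01001010.00111010.11011111
Mask: 11111111.11111111.11000000.00000000
AND operation:
Net:  10000011.01001010.00000000.00000000
Network: 131.74.0.0/18


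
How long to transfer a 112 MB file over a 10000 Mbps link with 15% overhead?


Effective throughput = 10000 * (1 - 15/100) = 8500 Mbps
File size in Mb = 112 * 8 = 896 Mb
Time = 896 / 8500
Time = 0.1054 seconds


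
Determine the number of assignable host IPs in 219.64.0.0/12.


Host bits = 32 - 12 = 20
Total addresses = 2^20 = 1048576
Usable = total - 2 (network and broadcast)
Usable hosts: 1048574


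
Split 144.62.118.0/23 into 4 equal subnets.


New prefix = 23 + 2 = 25
Each subnet has 128 addresses
  144.62.118.0/25
  144.62.118.128/25
  144.62.119.0/25
  144.62.119.128/25
Subnets: 144.62.118.0/25, 144.62.118.128/25, 144.62.119.0/25, 144.62.119.128/25


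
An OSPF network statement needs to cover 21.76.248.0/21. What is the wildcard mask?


Subnet mask: 255.255.248.0
Wildcard = 255.255.255.255 - subnet mask
255 - 255 = 0
255 - 255 = 0
255 - 248 = 7
255 - 0 = 255
Wildcard: 0.0.7.255


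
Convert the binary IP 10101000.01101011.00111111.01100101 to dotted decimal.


10101000 = 168
01101011 = 107
00111111 = 63
01100101 = 101
IP: 168.107.63.101


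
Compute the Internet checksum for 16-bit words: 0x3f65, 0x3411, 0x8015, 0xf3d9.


Sum all words (with carry folding):
+ 0x3f65 = 0x3f65
+ 0x3411 = 0x7376
+ 0x8015 = 0xf38b
+ 0xf3d9 = 0xe765
One's complement: ~0xe765
Checksum = 0x189a


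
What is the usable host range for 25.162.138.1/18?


Network: 25.162.128.0
Broadcast: 25.162.191.255
First usable = network + 1
Last usable = broadcast - 1
Range: 25.162.128.1 to 25.162.191.254


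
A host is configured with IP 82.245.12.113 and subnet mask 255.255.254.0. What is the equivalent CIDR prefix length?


Binary: 11111111.11111111.11111110.00000000
Count leading 1s
Prefix: /23


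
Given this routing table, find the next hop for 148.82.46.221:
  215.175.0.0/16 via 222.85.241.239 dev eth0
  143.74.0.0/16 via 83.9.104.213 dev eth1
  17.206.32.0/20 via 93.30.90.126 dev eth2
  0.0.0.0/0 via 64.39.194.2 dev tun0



Longest prefix match for 148.82.46.221:
  /16 215.175.0.0: no
  /16 143.74.0.0: no
  /20 17.206.32.0: no
  /0 0.0.0.0: MATCH
Selected: next-hop 64.39.194.2 via tun0 (matched /0)


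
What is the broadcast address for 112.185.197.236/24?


Network: 112.185.197.0/24
Host bits = 8
Set all host bits to 1:
Broadcast: 112.185.197.255


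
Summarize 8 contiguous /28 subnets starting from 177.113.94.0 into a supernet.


Original prefix: /28
Number of subnets: 8 = 2^3
New prefix = 28 - 3 = 25
Supernet: 177.113.94.0/25


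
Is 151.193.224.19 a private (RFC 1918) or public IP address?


RFC 1918 private ranges:
  10.0.0.0/8 (10.0.0.0 - 10.255.255.255)
  172.16.0.0/12 (172.16.0.0 - 172.31.255.255)
  192.168.0.0/16 (192.168.0.0 - 192.168.255.255)
Public (not in any RFC 1918 range)


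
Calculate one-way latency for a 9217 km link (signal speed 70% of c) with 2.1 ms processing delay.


Speed = 0.7 * 3e5 km/s = 210000 km/s
Propagation delay = 9217 / 210000 = 0.0439 s = 43.8905 ms
Processing delay = 2.1 ms
Total one-way latency = 45.9905 ms


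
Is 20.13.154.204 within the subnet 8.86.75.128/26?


Subnet network: 8.86.75.128
Test IP AND mask: 20.13.154.192
No, 20.13.154.204 is not in 8.86.75.128/26


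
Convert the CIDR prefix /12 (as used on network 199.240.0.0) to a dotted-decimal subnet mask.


/12 means 12 network bits, 20 host bits
Binary: 11111111111100000000000000000000
Mask: 255.240.0.0


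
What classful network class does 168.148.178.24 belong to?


First octet: 168
Binary: 10101000
10xxxxxx -> Class B (128-191)
Class B, default mask 255.255.0.0 (/16)


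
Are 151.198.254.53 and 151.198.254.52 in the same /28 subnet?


Mask: 255.255.255.240
151.198.254.53 AND mask = 151.198.254.48
151.198.254.52 AND mask = 151.198.254.48
Yes, same subnet (151.198.254.48)


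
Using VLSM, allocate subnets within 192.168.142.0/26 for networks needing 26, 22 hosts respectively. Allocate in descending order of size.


26 hosts -> /27 (30 usable): 192.168.142.0/27
22 hosts -> /27 (30 usable): 192.168.142.32/27
Allocation: 192.168.142.0/27 (26 hosts, 30 usable); 192.168.142.32/27 (22 hosts, 30 usable)


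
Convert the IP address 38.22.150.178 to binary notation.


38 = 00100110
22 = 00010110
150 = 10010110
178 = 10110010
Binary: 00100110.00010110.10010110.10110010


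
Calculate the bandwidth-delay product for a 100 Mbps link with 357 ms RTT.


BDP = bandwidth * RTT
= 100 Mbps * 357 ms
= 100 * 1e6 * 357 / 1000 bits
= 35700000 bits
= 4462500 bytes
= 4357.9102 KB
BDP = 35700000 bits (4462500 bytes)


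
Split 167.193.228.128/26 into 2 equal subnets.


New prefix = 26 + 1 = 27
Each subnet has 32 addresses
  167.193.228.128/27
  167.193.228.160/27
Subnets: 167.193.228.128/27, 167.193.228.160/27


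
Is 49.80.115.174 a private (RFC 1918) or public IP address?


RFC 1918 private ranges:
  10.0.0.0/8 (10.0.0.0 - 10.255.255.255)
  172.16.0.0/12 (172.16.0.0 - 172.31.255.255)
  192.168.0.0/16 (192.168.0.0 - 192.168.255.255)
Public (not in any RFC 1918 range)


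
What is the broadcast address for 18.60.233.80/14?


Network: 18.60.0.0/14
Host bits = 18
Set all host bits to 1:
Broadcast: 18.63.255.255


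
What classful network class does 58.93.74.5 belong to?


First octet: 58
Binary: 00111010
0xxxxxxx -> Class A (1-126)
Class A, default mask 255.0.0.0 (/8)


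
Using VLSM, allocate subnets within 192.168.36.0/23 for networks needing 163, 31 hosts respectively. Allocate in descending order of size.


163 hosts -> /24 (254 usable): 192.168.36.0/24
31 hosts -> /26 (62 usable): 192.168.37.0/26
Allocation: 192.168.36.0/24 (163 hosts, 254 usable); 192.168.37.0/26 (31 hosts, 62 usable)


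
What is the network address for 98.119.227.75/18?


IP:   01100010.01110111.11100011.01001011
Mask: 11111111.11111111.11000000.00000000
AND operation:
Net:  01100010.01110111.11000000.00000000
Network: 98.119.192.0/18


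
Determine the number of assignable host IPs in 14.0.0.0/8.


Host bits = 32 - 8 = 24
Total addresses = 2^24 = 16777216
Usable = total - 2 (network and broadcast)
Usable hosts: 16777214


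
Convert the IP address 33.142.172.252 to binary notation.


33 = 00100001
142 = 10001110
172 = 10101100
252 = 11111100
Binary: 00100001.10001110.10101100.11111100


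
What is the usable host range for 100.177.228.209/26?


Network: 100.177.228.192
Broadcast: 100.177.228.255
First usable = network + 1
Last usable = broadcast - 1
Range: 100.177.228.193 to 100.177.228.254


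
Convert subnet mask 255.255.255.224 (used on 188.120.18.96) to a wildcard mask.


Subnet mask: 255.255.255.224
Wildcard = 255.255.255.255 - subnet mask
255 - 255 = 0
255 - 255 = 0
255 - 255 = 0
255 - 224 = 31
Wildcard: 0.0.0.31


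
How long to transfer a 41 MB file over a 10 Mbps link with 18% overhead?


Effective throughput = 10 * (1 - 18/100) = 8.2 Mbps
File size in Mb = 41 * 8 = 328 Mb
Time = 328 / 8.2
Time = 40.0 seconds


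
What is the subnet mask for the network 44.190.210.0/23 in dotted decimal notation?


/23 means 23 network bits, 9 host bits
Binary: 11111111111111111111111000000000
Mask: 255.255.254.0


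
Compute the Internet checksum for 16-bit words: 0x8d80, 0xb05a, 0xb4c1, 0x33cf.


Sum all words (with carry folding):
+ 0x8d80 = 0x8d80
+ 0xb05a = 0x3ddb
+ 0xb4c1 = 0xf29c
+ 0x33cf = 0x266c
One's complement: ~0x266c
Checksum = 0xd993


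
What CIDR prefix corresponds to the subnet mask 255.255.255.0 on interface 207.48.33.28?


Binary: 11111111.11111111.11111111.00000000
Count leading 1s
Prefix: /24


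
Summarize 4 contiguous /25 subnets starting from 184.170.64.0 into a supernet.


Original prefix: /25
Number of subnets: 4 = 2^2
New prefix = 25 - 2 = 23
Supernet: 184.170.64.0/23


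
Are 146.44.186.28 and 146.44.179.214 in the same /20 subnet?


Mask: 255.255.240.0
146.44.186.28 AND mask = 146.44.176.0
146.44.179.214 AND mask = 146.44.176.0
Yes, same subnet (146.44.176.0)


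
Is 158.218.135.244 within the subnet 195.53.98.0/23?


Subnet network: 195.53.98.0
Test IP AND mask: 158.218.134.0
No, 158.218.135.244 is not in 195.53.98.0/23


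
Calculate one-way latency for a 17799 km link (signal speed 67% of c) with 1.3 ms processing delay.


Speed = 0.67 * 3e5 km/s = 201000 km/s
Propagation delay = 17799 / 201000 = 0.0886 s = 88.5522 ms
Processing delay = 1.3 ms
Total one-way latency = 89.8522 ms


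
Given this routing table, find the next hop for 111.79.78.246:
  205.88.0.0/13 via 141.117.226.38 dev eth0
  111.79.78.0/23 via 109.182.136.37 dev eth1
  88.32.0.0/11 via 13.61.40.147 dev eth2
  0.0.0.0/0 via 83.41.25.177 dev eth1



Longest prefix match for 111.79.78.246:
  /13 205.88.0.0: no
  /23 111.79.78.0: MATCH
  /11 88.32.0.0: no
  /0 0.0.0.0: MATCH
Selected: next-hop 109.182.136.37 via eth1 (matched /23)


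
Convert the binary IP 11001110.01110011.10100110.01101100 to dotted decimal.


11001110 = 206
01110011 = 115
10100110 = 166
01101100 = 108
IP: 206.115.166.108


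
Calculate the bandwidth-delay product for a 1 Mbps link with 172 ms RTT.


BDP = bandwidth * RTT
= 1 Mbps * 172 ms
= 1 * 1e6 * 172 / 1000 bits
= 172000 bits
= 21500 bytes
= 20.9961 KB
BDP = 172000 bits (21500 bytes)


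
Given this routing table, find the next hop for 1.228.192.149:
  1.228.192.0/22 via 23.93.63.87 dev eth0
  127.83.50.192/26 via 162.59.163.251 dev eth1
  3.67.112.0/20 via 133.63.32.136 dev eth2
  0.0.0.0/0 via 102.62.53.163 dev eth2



Longest prefix match for 1.228.192.149:
  /22 1.228.192.0: MATCH
  /26 127.83.50.192: no
  /20 3.67.112.0: no
  /0 0.0.0.0: MATCH
Selected: next-hop 23.93.63.87 via eth0 (matched /22)


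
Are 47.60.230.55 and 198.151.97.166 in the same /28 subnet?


Mask: 255.255.255.240
47.60.230.55 AND mask = 47.60.230.48
198.151.97.166 AND mask = 198.151.97.160
No, different subnets (47.60.230.48 vs 198.151.97.160)


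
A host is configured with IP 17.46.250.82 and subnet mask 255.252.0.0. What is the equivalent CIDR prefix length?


Binary: 11111111.11111100.00000000.00000000
Count leading 1s
Prefix: /14


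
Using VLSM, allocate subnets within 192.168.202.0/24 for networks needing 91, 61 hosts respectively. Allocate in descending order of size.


91 hosts -> /25 (126 usable): 192.168.202.0/25
61 hosts -> /26 (62 usable): 192.168.202.128/26
Allocation: 192.168.202.0/25 (91 hosts, 126 usable); 192.168.202.128/26 (61 hosts, 62 usable)


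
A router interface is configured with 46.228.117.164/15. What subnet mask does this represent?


/15 means 15 network bits, 17 host bits
Binary: 11111111111111100000000000000000
Mask: 255.254.0.0


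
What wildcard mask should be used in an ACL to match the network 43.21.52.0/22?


Subnet mask: 255.255.252.0
Wildcard = 255.255.255.255 - subnet mask
255 - 255 = 0
255 - 255 = 0
255 - 252 = 3
255 - 0 = 255
Wildcard: 0.0.3.255


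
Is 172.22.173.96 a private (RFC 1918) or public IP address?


RFC 1918 private ranges:
  10.0.0.0/8 (10.0.0.0 - 10.255.255.255)
  172.16.0.0/12 (172.16.0.0 - 172.31.255.255)
  192.168.0.0/16 (192.168.0.0 - 192.168.255.255)
Private (in 172.16.0.0/12)


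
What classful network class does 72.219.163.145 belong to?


First octet: 72
Binary: 01001000
0xxxxxxx -> Class A (1-126)
Class A, default mask 255.0.0.0 (/8)


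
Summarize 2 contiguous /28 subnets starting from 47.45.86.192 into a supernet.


Original prefix: /28
Number of subnets: 2 = 2^1
New prefix = 28 - 1 = 27
Supernet: 47.45.86.192/27


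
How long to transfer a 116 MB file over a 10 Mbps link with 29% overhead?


Effective throughput = 10 * (1 - 29/100) = 7.1 Mbps
File size in Mb = 116 * 8 = 928 Mb
Time = 928 / 7.1
Time = 130.7042 seconds


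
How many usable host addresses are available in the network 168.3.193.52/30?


Host bits = 32 - 30 = 2
Total addresses = 2^2 = 4
Usable = total - 2 (network and broadcast)
Usable hosts: 2


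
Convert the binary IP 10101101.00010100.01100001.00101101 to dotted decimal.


10101101 = 173
00010100 = 20
01100001 = 97
00101101 = 45
IP: 173.20.97.45


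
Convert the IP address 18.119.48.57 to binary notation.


18 = 00010010
119 = 01110111
48 = 00110000
57 = 00111001
Binary: 00010010.01110111.00110000.00111001


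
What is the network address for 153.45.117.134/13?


IP:   10011001.00101101.01110101.10000110
Mask: 11111111.11111000.00000000.00000000
AND operation:
Net:  10011001.00101000.00000000.00000000
Network: 153.40.0.0/13


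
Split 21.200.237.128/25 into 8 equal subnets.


New prefix = 25 + 3 = 28
Each subnet has 16 addresses
  21.200.237.128/28
  21.200.237.144/28
  21.200.237.160/28
  21.200.237.176/28
  21.200.237.192/28
  21.200.237.208/28
  21.200.237.224/28
  21.200.237.240/28
Subnets: 21.200.237.128/28, 21.200.237.144/28, 21.200.237.160/28, 21.200.237.176/28, 21.200.237.192/28, 21.200.237.208/28, 21.200.237.224/28, 21.200.237.240/28


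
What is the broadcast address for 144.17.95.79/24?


Network: 144.17.95.0/24
Host bits = 8
Set all host bits to 1:
Broadcast: 144.17.95.255


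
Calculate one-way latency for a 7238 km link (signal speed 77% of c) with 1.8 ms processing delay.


Speed = 0.77 * 3e5 km/s = 231000 km/s
Propagation delay = 7238 / 231000 = 0.0313 s = 31.3333 ms
Processing delay = 1.8 ms
Total one-way latency = 33.1333 ms


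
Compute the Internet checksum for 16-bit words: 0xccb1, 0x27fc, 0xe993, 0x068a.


Sum all words (with carry folding):
+ 0xccb1 = 0xccb1
+ 0x27fc = 0xf4ad
+ 0xe993 = 0xde41
+ 0x068a = 0xe4cb
One's complement: ~0xe4cb
Checksum = 0x1b34


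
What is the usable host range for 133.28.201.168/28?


Network: 133.28.201.160
Broadcast: 133.28.201.175
First usable = network + 1
Last usable = broadcast - 1
Range: 133.28.201.161 to 133.28.201.174


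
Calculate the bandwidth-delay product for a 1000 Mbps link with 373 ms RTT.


BDP = bandwidth * RTT
= 1000 Mbps * 373 ms
= 1000 * 1e6 * 373 / 1000 bits
= 373000000 bits
= 46625000 bytes
= 45532.2266 KB
BDP = 373000000 bits (46625000 bytes)


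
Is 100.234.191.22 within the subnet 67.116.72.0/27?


Subnet network: 67.116.72.0
Test IP AND mask: 100.234.191.0
No, 100.234.191.22 is not in 67.116.72.0/27


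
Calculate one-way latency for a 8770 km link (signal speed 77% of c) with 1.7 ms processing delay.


Speed = 0.77 * 3e5 km/s = 231000 km/s
Propagation delay = 8770 / 231000 = 0.038 s = 37.9654 ms
Processing delay = 1.7 ms
Total one-way latency = 39.6654 ms


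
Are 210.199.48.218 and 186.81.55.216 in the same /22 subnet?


Mask: 255.255.252.0
210.199.48.218 AND mask = 210.199.48.0
186.81.55.216 AND mask = 186.81.52.0
No, different subnets (210.199.48.0 vs 186.81.52.0)


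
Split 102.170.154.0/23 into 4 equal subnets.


New prefix = 23 + 2 = 25
Each subnet has 128 addresses
  102.170.154.0/25
  102.170.154.128/25
  102.170.155.0/25
  102.170.155.128/25
Subnets: 102.170.154.0/25, 102.170.154.128/25, 102.170.155.0/25, 102.170.155.128/25


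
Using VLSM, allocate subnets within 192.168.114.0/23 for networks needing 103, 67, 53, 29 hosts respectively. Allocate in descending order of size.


103 hosts -> /25 (126 usable): 192.168.114.0/25
67 hosts -> /25 (126 usable): 192.168.114.128/25
53 hosts -> /26 (62 usable): 192.168.115.0/26
29 hosts -> /27 (30 usable): 192.168.115.64/27
Allocation: 192.168.114.0/25 (103 hosts, 126 usable); 192.168.114.128/25 (67 hosts, 126 usable); 192.168.115.0/26 (53 hosts, 62 usable); 192.168.115.64/27 (29 hosts, 30 usable)


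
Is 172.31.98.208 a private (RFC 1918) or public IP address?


RFC 1918 private ranges:
  10.0.0.0/8 (10.0.0.0 - 10.255.255.255)
  172.16.0.0/12 (172.16.0.0 - 172.31.255.255)
  192.168.0.0/16 (192.168.0.0 - 192.168.255.255)
Private (in 172.16.0.0/12)


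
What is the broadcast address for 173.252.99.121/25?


Network: 173.252.99.0/25
Host bits = 7
Set all host bits to 1:
Broadcast: 173.252.99.127


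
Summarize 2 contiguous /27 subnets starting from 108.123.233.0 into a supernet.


Original prefix: /27
Number of subnets: 2 = 2^1
New prefix = 27 - 1 = 26
Supernet: 108.123.233.0/26


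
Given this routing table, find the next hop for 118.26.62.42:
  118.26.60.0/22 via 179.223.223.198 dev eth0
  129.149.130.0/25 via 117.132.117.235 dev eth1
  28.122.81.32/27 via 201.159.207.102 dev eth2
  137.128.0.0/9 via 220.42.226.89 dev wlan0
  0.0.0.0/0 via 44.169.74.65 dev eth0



Longest prefix match for 118.26.62.42:
  /22 118.26.60.0: MATCH
  /25 129.149.130.0: no
  /27 28.122.81.32: no
  /9 137.128.0.0: no
  /0 0.0.0.0: MATCH
Selected: next-hop 179.223.223.198 via eth0 (matched /22)


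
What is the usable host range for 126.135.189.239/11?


Network: 126.128.0.0
Broadcast: 126.159.255.255
First usable = network + 1
Last usable = broadcast - 1
Range: 126.128.0.1 to 126.159.255.254


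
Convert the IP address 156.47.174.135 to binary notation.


156 = 10011100
47 = 00101111
174 = 10101110
135 = 10000111
Binary: 10011100.00101111.10101110.10000111


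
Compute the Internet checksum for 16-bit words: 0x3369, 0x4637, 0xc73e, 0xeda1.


Sum all words (with carry folding):
+ 0x3369 = 0x3369
+ 0x4637 = 0x79a0
+ 0xc73e = 0x40df
+ 0xeda1 = 0x2e81
One's complement: ~0x2e81
Checksum = 0xd17e


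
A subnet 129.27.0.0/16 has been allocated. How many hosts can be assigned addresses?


Host bits = 32 - 16 = 16
Total addresses = 2^16 = 65536
Usable = total - 2 (network and broadcast)
Usable hosts: 65534


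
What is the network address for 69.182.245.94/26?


IP:   01000101.10110110.11110101.01011110
Mask: 11111111.11111111.11111111.11000000
AND operation:
Net:  01000101.10110110.11110101.01000000
Network: 69.182.245.64/26


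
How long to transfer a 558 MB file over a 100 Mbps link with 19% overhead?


Effective throughput = 100 * (1 - 19/100) = 81 Mbps
File size in Mb = 558 * 8 = 4464 Mb
Time = 4464 / 81
Time = 55.1111 seconds


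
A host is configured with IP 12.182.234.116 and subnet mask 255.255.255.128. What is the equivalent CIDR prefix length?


Binary: 11111111.11111111.11111111.10000000
Count leading 1s
Prefix: /25


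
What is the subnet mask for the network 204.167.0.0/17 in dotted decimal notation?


/17 means 17 network bits, 15 host bits
Binary: 11111111111111111000000000000000
Mask: 255.255.128.0


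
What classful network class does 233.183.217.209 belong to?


First octet: 233
Binary: 11101001
1110xxxx -> Class D (224-239)
Class D (multicast), default mask N/A


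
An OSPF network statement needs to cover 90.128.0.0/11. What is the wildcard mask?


Subnet mask: 255.224.0.0
Wildcard = 255.255.255.255 - subnet mask
255 - 255 = 0
255 - 224 = 31
255 - 0 = 255
255 - 0 = 255
Wildcard: 0.31.255.255


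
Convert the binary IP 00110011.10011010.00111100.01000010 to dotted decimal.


00110011 = 51
10011010 = 154
00111100 = 60
01000010 = 66
IP: 51.154.60.66


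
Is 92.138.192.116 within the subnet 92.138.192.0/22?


Subnet network: 92.138.192.0
Test IP AND mask: 92.138.192.0
Yes, 92.138.192.116 is in 92.138.192.0/22


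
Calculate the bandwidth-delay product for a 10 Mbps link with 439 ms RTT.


BDP = bandwidth * RTT
= 10 Mbps * 439 ms
= 10 * 1e6 * 439 / 1000 bits
= 4390000 bits
= 548750 bytes
= 535.8887 KB
BDP = 4390000 bits (548750 bytes)


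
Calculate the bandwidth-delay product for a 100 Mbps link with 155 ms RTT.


BDP = bandwidth * RTT
= 100 Mbps * 155 ms
= 100 * 1e6 * 155 / 1000 bits
= 15500000 bits
= 1937500 bytes
= 1892.0898 KB
BDP = 15500000 bits (1937500 bytes)


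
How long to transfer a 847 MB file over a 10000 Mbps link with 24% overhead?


Effective throughput = 10000 * (1 - 24/100) = 7600 Mbps
File size in Mb = 847 * 8 = 6776 Mb
Time = 6776 / 7600
Time = 0.8916 seconds


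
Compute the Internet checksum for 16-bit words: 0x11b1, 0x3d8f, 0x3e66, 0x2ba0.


Sum all words (with carry folding):
+ 0x11b1 = 0x11b1
+ 0x3d8f = 0x4f40
+ 0x3e66 = 0x8da6
+ 0x2ba0 = 0xb946
One's complement: ~0xb946
Checksum = 0x46b9


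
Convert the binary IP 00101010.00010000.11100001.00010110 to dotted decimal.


00101010 = 42
00010000 = 16
11100001 = 225
00010110 = 22
IP: 42.16.225.22


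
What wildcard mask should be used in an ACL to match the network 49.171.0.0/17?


Subnet mask: 255.255.128.0
Wildcard = 255.255.255.255 - subnet mask
255 - 255 = 0
255 - 255 = 0
255 - 128 = 127
255 - 0 = 255
Wildcard: 0.0.127.255


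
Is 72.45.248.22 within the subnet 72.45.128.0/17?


Subnet network: 72.45.128.0
Test IP AND mask: 72.45.128.0
Yes, 72.45.248.22 is in 72.45.128.0/17


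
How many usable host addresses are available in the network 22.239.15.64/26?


Host bits = 32 - 26 = 6
Total addresses = 2^6 = 64
Usable = total - 2 (network and broadcast)
Usable hosts: 62


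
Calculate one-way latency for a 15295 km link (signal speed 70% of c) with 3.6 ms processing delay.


Speed = 0.7 * 3e5 km/s = 210000 km/s
Propagation delay = 15295 / 210000 = 0.0728 s = 72.8333 ms
Processing delay = 3.6 ms
Total one-way latency = 76.4333 ms


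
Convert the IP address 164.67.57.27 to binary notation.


164 = 10100100
67 = 01000011
57 = 00111001
27 = 00011011
Binary: 10100100.01000011.00111001.00011011


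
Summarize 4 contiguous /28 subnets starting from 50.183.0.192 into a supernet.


Original prefix: /28
Number of subnets: 4 = 2^2
New prefix = 28 - 2 = 26
Supernet: 50.183.0.192/26


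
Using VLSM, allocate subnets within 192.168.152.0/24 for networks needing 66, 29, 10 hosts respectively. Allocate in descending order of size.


66 hosts -> /25 (126 usable): 192.168.152.0/25
29 hosts -> /27 (30 usable): 192.168.152.128/27
10 hosts -> /28 (14 usable): 192.168.152.160/28
Allocation: 192.168.152.0/25 (66 hosts, 126 usable); 192.168.152.128/27 (29 hosts, 30 usable); 192.168.152.160/28 (10 hosts, 14 usable)


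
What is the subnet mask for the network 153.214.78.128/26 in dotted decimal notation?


/26 means 26 network bits, 6 host bits
Binary: 11111111111111111111111111000000
Mask: 255.255.255.192


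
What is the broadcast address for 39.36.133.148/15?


Network: 39.36.0.0/15
Host bits = 17
Set all host bits to 1:
Broadcast: 39.37.255.255


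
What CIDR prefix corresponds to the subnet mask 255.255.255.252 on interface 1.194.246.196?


Binary: 11111111.11111111.11111111.11111100
Count leading 1s
Prefix: /30


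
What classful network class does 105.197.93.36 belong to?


First octet: 105
Binary: 01101001
0xxxxxxx -> Class A (1-126)
Class A, default mask 255.0.0.0 (/8)


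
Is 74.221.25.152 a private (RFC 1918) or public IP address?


RFC 1918 private ranges:
  10.0.0.0/8 (10.0.0.0 - 10.255.255.255)
  172.16.0.0/12 (172.16.0.0 - 172.31.255.255)
  192.168.0.0/16 (192.168.0.0 - 192.168.255.255)
Public (not in any RFC 1918 range)


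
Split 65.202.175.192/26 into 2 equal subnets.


New prefix = 26 + 1 = 27
Each subnet has 32 addresses
  65.202.175.192/27
  65.202.175.224/27
Subnets: 65.202.175.192/27, 65.202.175.224/27


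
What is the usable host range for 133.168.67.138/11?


Network: 133.160.0.0
Broadcast: 133.191.255.255
First usable = network + 1
Last usable = broadcast - 1
Range: 133.160.0.1 to 133.191.255.254


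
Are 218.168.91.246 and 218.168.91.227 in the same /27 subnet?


Mask: 255.255.255.224
218.168.91.246 AND mask = 218.168.91.224
218.168.91.227 AND mask = 218.168.91.224
Yes, same subnet (218.168.91.224)


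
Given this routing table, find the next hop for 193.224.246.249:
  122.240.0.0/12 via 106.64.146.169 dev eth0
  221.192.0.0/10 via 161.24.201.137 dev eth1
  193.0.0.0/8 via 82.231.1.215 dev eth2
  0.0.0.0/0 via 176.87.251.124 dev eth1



Longest prefix match for 193.224.246.249:
  /12 122.240.0.0: no
  /10 221.192.0.0: no
  /8 193.0.0.0: MATCH
  /0 0.0.0.0: MATCH
Selected: next-hop 82.231.1.215 via eth2 (matched /8)


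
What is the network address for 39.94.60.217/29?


IP:   00100111.01011110.00111100.11011001
Mask: 11111111.11111111.11111111.11111000
AND operation:
Net:  00100111.01011110.00111100.11011000
Network: 39.94.60.216/29


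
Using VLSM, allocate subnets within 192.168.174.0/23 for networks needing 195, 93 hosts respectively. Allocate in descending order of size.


195 hosts -> /24 (254 usable): 192.168.174.0/24
93 hosts -> /25 (126 usable): 192.168.175.0/25
Allocation: 192.168.174.0/24 (195 hosts, 254 usable); 192.168.175.0/25 (93 hosts, 126 usable)


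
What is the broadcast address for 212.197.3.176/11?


Network: 212.192.0.0/11
Host bits = 21
Set all host bits to 1:
Broadcast: 212.223.255.255


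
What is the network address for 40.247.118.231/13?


IP:   00101000.11110111.01110110.11100111
Mask: 11111111.11111000.00000000.00000000
AND operation:
Net:  00101000.11110000.00000000.00000000
Network: 40.240.0.0/13


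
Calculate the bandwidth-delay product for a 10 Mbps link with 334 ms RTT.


BDP = bandwidth * RTT
= 10 Mbps * 334 ms
= 10 * 1e6 * 334 / 1000 bits
= 3340000 bits
= 417500 bytes
= 407.7148 KB
BDP = 3340000 bits (417500 bytes)


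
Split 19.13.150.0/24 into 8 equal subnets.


New prefix = 24 + 3 = 27
Each subnet has 32 addresses
  19.13.150.0/27
  19.13.150.32/27
  19.13.150.64/27
  19.13.150.96/27
  19.13.150.128/27
  19.13.150.160/27
  19.13.150.192/27
  19.13.150.224/27
Subnets: 19.13.150.0/27, 19.13.150.32/27, 19.13.150.64/27, 19.13.150.96/27, 19.13.150.128/27, 19.13.150.160/27, 19.13.150.192/27, 19.13.150.224/27


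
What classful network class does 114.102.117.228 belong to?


First octet: 114
Binary: 01110010
0xxxxxxx -> Class A (1-126)
Class A, default mask 255.0.0.0 (/8)


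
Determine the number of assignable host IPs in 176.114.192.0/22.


Host bits = 32 - 22 = 10
Total addresses = 2^10 = 1024
Usable = total - 2 (network and broadcast)
Usable hosts: 1022


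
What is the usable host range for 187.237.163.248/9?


Network: 187.128.0.0
Broadcast: 187.255.255.255
First usable = network + 1
Last usable = broadcast - 1
Range: 187.128.0.1 to 187.255.255.254


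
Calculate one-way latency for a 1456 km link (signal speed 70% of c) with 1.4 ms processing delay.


Speed = 0.7 * 3e5 km/s = 210000 km/s
Propagation delay = 1456 / 210000 = 0.0069 s = 6.9333 ms
Processing delay = 1.4 ms
Total one-way latency = 8.3333 ms


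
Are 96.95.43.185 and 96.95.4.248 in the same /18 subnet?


Mask: 255.255.192.0
96.95.43.185 AND mask = 96.95.0.0
96.95.4.248 AND mask = 96.95.0.0
Yes, same subnet (96.95.0.0)


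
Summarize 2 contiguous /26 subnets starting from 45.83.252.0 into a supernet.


Original prefix: /26
Number of subnets: 2 = 2^1
New prefix = 26 - 1 = 25
Supernet: 45.83.252.0/25


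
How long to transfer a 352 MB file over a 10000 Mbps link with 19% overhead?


Effective throughput = 10000 * (1 - 19/100) = 8100.0 Mbps
File size in Mb = 352 * 8 = 2816 Mb
Time = 2816 / 8100.0
Time = 0.3477 seconds


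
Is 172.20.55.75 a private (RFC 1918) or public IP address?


RFC 1918 private ranges:
  10.0.0.0/8 (10.0.0.0 - 10.255.255.255)
  172.16.0.0/12 (172.16.0.0 - 172.31.255.255)
  192.168.0.0/16 (192.168.0.0 - 192.168.255.255)
Private (in 172.16.0.0/12)


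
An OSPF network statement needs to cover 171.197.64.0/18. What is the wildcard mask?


Subnet mask: 255.255.192.0
Wildcard = 255.255.255.255 - subnet mask
255 - 255 = 0
255 - 255 = 0
255 - 192 = 63
255 - 0 = 255
Wildcard: 0.0.63.255


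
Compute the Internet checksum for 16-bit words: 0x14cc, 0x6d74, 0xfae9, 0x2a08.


Sum all words (with carry folding):
+ 0x14cc = 0x14cc
+ 0x6d74 = 0x8240
+ 0xfae9 = 0x7d2a
+ 0x2a08 = 0xa732
One's complement: ~0xa732
Checksum = 0x58cd


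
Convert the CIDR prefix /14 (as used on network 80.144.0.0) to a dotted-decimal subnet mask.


/14 means 14 network bits, 18 host bits
Binary: 11111111111111000000000000000000
Mask: 255.252.0.0


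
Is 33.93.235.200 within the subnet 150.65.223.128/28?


Subnet network: 150.65.223.128
Test IP AND mask: 33.93.235.192
No, 33.93.235.200 is not in 150.65.223.128/28


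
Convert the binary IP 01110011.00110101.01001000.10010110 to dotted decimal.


01110011 = 115
00110101 = 53
01001000 = 72
10010110 = 150
IP: 115.53.72.150


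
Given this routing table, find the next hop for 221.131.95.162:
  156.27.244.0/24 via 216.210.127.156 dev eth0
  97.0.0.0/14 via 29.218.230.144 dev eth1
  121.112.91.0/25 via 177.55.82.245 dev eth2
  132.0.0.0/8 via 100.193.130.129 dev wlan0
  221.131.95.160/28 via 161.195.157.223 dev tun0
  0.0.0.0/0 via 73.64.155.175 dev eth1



Longest prefix match for 221.131.95.162:
  /24 156.27.244.0: no
  /14 97.0.0.0: no
  /25 121.112.91.0: no
  /8 132.0.0.0: no
  /28 221.131.95.160: MATCH
  /0 0.0.0.0: MATCH
Selected: next-hop 161.195.157.223 via tun0 (matched /28)


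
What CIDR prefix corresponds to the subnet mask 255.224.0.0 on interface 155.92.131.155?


Binary: 11111111.11100000.00000000.00000000
Count leading 1s
Prefix: /11


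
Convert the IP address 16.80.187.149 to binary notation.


16 = 00010000
80 = 01010000
187 = 10111011
149 = 10010101
Binary: 00010000.01010000.10111011.10010101


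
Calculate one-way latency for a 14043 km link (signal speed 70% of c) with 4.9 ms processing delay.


Speed = 0.7 * 3e5 km/s = 210000 km/s
Propagation delay = 14043 / 210000 = 0.0669 s = 66.8714 ms
Processing delay = 4.9 ms
Total one-way latency = 71.7714 ms


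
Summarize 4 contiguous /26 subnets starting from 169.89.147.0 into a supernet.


Original prefix: /26
Number of subnets: 4 = 2^2
New prefix = 26 - 2 = 24
Supernet: 169.89.147.0/24


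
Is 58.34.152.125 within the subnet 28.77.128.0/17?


Subnet network: 28.77.128.0
Test IP AND mask: 58.34.128.0
No, 58.34.152.125 is not in 28.77.128.0/17


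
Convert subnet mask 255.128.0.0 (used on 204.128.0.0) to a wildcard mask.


Subnet mask: 255.128.0.0
Wildcard = 255.255.255.255 - subnet mask
255 - 255 = 0
255 - 128 = 127
255 - 0 = 255
255 - 0 = 255
Wildcard: 0.127.255.255


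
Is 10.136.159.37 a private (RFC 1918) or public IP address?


RFC 1918 private ranges:
  10.0.0.0/8 (10.0.0.0 - 10.255.255.255)
  172.16.0.0/12 (172.16.0.0 - 172.31.255.255)
  192.168.0.0/16 (192.168.0.0 - 192.168.255.255)
Private (in 10.0.0.0/8)


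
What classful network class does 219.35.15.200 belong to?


First octet: 219
Binary: 11011011
110xxxxx -> Class C (192-223)
Class C, default mask 255.255.255.0 (/24)


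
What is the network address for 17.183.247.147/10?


IP:   00010001.10110111.11110111.10010011
Mask: 11111111.11000000.00000000.00000000
AND operation:
Net:  00010001.10000000.00000000.00000000
Network: 17.128.0.0/10


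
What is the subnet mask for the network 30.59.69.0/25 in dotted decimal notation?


/25 means 25 network bits, 7 host bits
Binary: 11111111111111111111111110000000
Mask: 255.255.255.128


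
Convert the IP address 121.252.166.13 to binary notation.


121 = 01111001
252 = 11111100
166 = 10100110
13 = 00001101
Binary: 01111001.11111100.10100110.00001101


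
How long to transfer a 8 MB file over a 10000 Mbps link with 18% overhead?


Effective throughput = 10000 * (1 - 18/100) = 8200 Mbps
File size in Mb = 8 * 8 = 64 Mb
Time = 64 / 8200
Time = 0.0078 seconds


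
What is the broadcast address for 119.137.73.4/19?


Network: 119.137.64.0/19
Host bits = 13
Set all host bits to 1:
Broadcast: 119.137.95.255


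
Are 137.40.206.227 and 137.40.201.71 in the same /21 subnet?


Mask: 255.255.248.0
137.40.206.227 AND mask = 137.40.200.0
137.40.201.71 AND mask = 137.40.200.0
Yes, same subnet (137.40.200.0)


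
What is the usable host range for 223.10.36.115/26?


Network: 223.10.36.64
Broadcast: 223.10.36.127
First usable = network + 1
Last usable = broadcast - 1
Range: 223.10.36.65 to 223.10.36.126


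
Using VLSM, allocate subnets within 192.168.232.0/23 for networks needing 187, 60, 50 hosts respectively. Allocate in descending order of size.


187 hosts -> /24 (254 usable): 192.168.232.0/24
60 hosts -> /26 (62 usable): 192.168.233.0/26
50 hosts -> /26 (62 usable): 192.168.233.64/26
Allocation: 192.168.232.0/24 (187 hosts, 254 usable); 192.168.233.0/26 (60 hosts, 62 usable); 192.168.233.64/26 (50 hosts, 62 usable)


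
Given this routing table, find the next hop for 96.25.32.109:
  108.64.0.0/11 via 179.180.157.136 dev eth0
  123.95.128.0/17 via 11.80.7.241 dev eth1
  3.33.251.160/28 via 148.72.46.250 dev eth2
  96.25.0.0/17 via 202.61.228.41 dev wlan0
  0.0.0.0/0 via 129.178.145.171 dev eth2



Longest prefix match for 96.25.32.109:
  /11 108.64.0.0: no
  /17 123.95.128.0: no
  /28 3.33.251.160: no
  /17 96.25.0.0: MATCH
  /0 0.0.0.0: MATCH
Selected: next-hop 202.61.228.41 via wlan0 (matched /17)


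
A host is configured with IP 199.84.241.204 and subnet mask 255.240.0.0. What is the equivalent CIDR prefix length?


Binary: 11111111.11110000.00000000.00000000
Count leading 1s
Prefix: /12


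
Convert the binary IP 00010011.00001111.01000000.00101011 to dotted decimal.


00010011 = 19
00001111 = 15
01000000 = 64
00101011 = 43
IP: 19.15.64.43


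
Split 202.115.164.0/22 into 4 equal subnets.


New prefix = 22 + 2 = 24
Each subnet has 256 addresses
  202.115.164.0/24
  202.115.165.0/24
  202.115.166.0/24
  202.115.167.0/24
Subnets: 202.115.164.0/24, 202.115.165.0/24, 202.115.166.0/24, 202.115.167.0/24


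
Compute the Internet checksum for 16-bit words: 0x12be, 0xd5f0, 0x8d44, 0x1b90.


Sum all words (with carry folding):
+ 0x12be = 0x12be
+ 0xd5f0 = 0xe8ae
+ 0x8d44 = 0x75f3
+ 0x1b90 = 0x9183
One's complement: ~0x9183
Checksum = 0x6e7c
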